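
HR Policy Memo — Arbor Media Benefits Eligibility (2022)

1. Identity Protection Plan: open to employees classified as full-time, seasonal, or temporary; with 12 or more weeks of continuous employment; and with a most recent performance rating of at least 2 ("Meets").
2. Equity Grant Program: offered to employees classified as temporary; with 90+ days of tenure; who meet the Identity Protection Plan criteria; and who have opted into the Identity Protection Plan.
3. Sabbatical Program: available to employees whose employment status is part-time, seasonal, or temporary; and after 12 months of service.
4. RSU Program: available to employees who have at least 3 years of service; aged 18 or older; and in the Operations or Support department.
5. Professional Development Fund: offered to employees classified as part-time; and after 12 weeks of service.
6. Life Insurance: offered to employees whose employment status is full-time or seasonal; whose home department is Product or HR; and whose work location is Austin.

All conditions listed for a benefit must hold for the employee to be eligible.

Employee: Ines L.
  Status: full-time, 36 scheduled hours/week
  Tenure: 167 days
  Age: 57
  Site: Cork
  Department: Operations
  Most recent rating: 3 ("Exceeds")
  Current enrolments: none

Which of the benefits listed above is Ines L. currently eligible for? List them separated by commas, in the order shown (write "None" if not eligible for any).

Identity Protection Plan

Identity Protection Plan — status full-time ✓; service 167 days ≥ 12 weeks (≈84 days) ✓; rating 3 ≥ 2 ✓ → eligible.
Equity Grant Program — status full-time ✗ (requires temporary) → not eligible.
Sabbatical Program — status full-time ✗ (requires part-time, seasonal, or temporary) → not eligible.
RSU Program — service 167 days < 3 years (≈1095 days) ✗ → not eligible.
Professional Development Fund — status full-time ✗ (requires part-time) → not eligible.
Life Insurance — status full-time ✓; dept Operations ✗ → not eligible.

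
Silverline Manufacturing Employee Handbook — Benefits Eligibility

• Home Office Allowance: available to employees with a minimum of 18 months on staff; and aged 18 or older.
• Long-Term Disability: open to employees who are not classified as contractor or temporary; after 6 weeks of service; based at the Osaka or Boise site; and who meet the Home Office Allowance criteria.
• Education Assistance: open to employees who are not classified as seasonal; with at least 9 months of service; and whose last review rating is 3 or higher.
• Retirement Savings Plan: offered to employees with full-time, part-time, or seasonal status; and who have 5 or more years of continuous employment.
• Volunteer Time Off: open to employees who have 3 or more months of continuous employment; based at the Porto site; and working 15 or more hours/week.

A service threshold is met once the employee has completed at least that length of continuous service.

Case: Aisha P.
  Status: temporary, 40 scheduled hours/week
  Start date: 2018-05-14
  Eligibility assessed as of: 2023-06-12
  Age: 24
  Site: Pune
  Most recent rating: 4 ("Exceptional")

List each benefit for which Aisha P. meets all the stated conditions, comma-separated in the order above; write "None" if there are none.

Service from 2018-05-14 to 2023-06-12: 1855 days.
Home Office Allowance — service 1855 days ≥ 18 months (≈540 days) ✓; age 24 ≥ 18 ✓ → eligible.
Long-Term Disability — status temporary ✗ (excluded) → not eligible.
Education Assistance — status temporary ✓ (not excluded); service 1855 days ≥ 9 months (≈270 days) ✓; rating 4 ≥ 3 ✓ → eligible.
Retirement Savings Plan — status temporary ✗ (requires full-time, part-time, or seasonal) → not eligible.
Volunteer Time Off — service 1855 days ≥ 3 months (≈90 days) ✓; site Pune ✗ (not Porto) → not eligible.

Home Office Allowance, Education Assistance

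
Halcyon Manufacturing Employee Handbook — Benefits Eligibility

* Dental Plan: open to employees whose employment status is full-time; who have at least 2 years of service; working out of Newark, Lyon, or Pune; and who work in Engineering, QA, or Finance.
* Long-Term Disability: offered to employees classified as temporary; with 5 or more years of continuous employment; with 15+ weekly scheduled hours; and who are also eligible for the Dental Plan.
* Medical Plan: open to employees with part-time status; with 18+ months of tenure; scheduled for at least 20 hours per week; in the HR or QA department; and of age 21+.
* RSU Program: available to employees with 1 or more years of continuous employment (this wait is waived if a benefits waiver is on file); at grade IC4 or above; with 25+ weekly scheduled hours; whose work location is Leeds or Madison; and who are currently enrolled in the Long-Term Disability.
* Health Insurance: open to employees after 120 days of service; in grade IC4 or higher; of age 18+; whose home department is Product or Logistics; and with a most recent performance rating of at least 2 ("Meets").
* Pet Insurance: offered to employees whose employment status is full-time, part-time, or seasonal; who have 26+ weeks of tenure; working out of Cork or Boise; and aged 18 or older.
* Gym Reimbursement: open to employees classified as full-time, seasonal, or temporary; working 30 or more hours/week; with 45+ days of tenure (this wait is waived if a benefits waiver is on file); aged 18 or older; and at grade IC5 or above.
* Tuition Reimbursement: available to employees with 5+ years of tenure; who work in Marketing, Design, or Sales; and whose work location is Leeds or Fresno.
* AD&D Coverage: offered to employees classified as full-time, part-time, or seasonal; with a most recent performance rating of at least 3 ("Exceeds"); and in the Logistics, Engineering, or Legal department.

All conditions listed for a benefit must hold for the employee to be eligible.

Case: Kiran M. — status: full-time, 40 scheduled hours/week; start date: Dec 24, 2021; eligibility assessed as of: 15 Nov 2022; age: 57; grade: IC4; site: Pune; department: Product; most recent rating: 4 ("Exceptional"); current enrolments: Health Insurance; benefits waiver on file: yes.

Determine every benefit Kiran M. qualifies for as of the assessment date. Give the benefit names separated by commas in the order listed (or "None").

Health Insurance

Service from Dec 24, 2021 to 15 Nov 2022: 326 days.
Dental Plan — status full-time ✓; service 326 days < 2 years (≈730 days) ✗ → not eligible.
Long-Term Disability — status full-time ✗ (requires temporary) → not eligible.
Medical Plan — status full-time ✗ (requires part-time) → not eligible.
RSU Program — benefits waiver on file ✓; grade IC4 ≥ IC4 ✓; 40 hrs/wk ≥ 25 ✓; site Pune ✗ (not Leeds or Madison) → not eligible.
Health Insurance — service 326 days ≥ 120 days ✓; grade IC4 ≥ IC4 ✓; age 57 ≥ 18 ✓; dept Product ✓; rating 4 ≥ 2 ✓ → eligible.
Pet Insurance — status full-time ✓; service 326 days ≥ 26 weeks (≈182 days) ✓; site Pune ✗ (not Cork or Boise) → not eligible.
Gym Reimbursement — status full-time ✓; 40 hrs/wk ≥ 30 ✓; benefits waiver on file ✓; age 57 ≥ 18 ✓; grade IC4 < IC5 ✗ → not eligible.
Tuition Reimbursement — service 326 days < 5 years (≈1825 days) ✗ → not eligible.
AD&D Coverage — status full-time ✓; rating 4 ≥ 3 ✓; dept Product ✗ → not eligible.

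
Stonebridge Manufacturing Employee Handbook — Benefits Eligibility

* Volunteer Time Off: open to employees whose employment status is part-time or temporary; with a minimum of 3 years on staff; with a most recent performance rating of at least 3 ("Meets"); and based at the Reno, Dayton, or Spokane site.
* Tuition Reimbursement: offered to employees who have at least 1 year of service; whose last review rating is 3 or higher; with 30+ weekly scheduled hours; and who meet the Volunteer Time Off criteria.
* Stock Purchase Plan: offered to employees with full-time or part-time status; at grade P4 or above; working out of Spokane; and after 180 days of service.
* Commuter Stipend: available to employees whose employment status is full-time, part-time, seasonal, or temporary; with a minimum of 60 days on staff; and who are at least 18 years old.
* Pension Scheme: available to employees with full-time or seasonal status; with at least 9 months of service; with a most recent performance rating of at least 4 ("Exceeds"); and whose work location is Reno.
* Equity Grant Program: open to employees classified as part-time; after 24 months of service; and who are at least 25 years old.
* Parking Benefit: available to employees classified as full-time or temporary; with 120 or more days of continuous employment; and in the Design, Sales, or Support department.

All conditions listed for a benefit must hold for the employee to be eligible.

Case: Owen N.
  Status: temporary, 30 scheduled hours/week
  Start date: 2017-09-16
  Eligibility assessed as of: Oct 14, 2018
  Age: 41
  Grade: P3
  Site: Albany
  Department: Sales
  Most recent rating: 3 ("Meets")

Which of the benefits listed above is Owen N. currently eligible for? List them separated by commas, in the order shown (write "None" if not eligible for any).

Service from 2017-09-16 to Oct 14, 2018: 393 days.
Volunteer Time Off — status temporary ✓; service 393 days < 3 years (≈1095 days) ✗ → not eligible.
Tuition Reimbursement — service 393 days ≥ 1 year (≈365 days) ✓; rating 3 ≥ 3 ✓; 30 hrs/wk ≥ 30 ✓; not eligible for Volunteer Time Off ✗ → not eligible.
Stock Purchase Plan — status temporary ✗ (requires full-time or part-time) → not eligible.
Commuter Stipend — status temporary ✓; service 393 days ≥ 60 days ✓; age 41 ≥ 18 ✓ → eligible.
Pension Scheme — status temporary ✗ (requires full-time or seasonal) → not eligible.
Equity Grant Program — status temporary ✗ (requires part-time) → not eligible.
Parking Benefit — status temporary ✓; service 393 days ≥ 120 days ✓; dept Sales ✓ → eligible.

Commuter Stipend, Parking Benefit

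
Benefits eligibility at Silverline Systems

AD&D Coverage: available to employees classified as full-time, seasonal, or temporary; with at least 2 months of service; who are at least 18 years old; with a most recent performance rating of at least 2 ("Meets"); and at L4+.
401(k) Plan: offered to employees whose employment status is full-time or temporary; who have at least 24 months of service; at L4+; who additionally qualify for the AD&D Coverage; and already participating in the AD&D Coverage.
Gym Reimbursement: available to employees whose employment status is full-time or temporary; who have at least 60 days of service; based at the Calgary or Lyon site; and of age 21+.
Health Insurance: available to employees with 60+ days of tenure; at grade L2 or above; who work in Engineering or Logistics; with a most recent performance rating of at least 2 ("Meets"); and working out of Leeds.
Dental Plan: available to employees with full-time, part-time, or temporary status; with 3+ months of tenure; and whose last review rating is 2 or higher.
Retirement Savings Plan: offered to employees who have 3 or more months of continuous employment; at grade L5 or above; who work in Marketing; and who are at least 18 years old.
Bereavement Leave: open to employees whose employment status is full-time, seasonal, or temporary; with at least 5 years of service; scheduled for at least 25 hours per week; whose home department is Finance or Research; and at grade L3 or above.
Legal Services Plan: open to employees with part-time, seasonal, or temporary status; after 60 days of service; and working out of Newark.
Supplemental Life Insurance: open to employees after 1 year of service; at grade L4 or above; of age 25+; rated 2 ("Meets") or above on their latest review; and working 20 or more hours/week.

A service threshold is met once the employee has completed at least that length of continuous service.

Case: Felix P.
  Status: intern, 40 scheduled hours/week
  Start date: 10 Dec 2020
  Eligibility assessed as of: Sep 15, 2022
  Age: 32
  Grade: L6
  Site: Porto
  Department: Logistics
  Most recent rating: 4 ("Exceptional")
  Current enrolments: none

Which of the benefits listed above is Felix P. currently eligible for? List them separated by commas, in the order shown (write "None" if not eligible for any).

Supplemental Life Insurance

Service from 10 Dec 2020 to Sep 15, 2022: 644 days.
AD&D Coverage — status intern ✗ (requires full-time, seasonal, or temporary) → not eligible.
401(k) Plan — status intern ✗ (requires full-time or temporary) → not eligible.
Gym Reimbursement — status intern ✗ (requires full-time or temporary) → not eligible.
Health Insurance — service 644 days ≥ 60 days ✓; grade L6 ≥ L2 ✓; dept Logistics ✓; rating 4 ≥ 2 ✓; site Porto ✗ (not Leeds) → not eligible.
Dental Plan — status intern ✗ (requires full-time, part-time, or temporary) → not eligible.
Retirement Savings Plan — service 644 days ≥ 3 months (≈90 days) ✓; grade L6 ≥ L5 ✓; dept Logistics ✗ → not eligible.
Bereavement Leave — status intern ✗ (requires full-time, seasonal, or temporary) → not eligible.
Legal Services Plan — status intern ✗ (requires part-time, seasonal, or temporary) → not eligible.
Supplemental Life Insurance — service 644 days ≥ 1 year (≈365 days) ✓; grade L6 ≥ L4 ✓; age 32 ≥ 25 ✓; rating 4 ≥ 2 ✓; 40 hrs/wk ≥ 20 ✓ → eligible.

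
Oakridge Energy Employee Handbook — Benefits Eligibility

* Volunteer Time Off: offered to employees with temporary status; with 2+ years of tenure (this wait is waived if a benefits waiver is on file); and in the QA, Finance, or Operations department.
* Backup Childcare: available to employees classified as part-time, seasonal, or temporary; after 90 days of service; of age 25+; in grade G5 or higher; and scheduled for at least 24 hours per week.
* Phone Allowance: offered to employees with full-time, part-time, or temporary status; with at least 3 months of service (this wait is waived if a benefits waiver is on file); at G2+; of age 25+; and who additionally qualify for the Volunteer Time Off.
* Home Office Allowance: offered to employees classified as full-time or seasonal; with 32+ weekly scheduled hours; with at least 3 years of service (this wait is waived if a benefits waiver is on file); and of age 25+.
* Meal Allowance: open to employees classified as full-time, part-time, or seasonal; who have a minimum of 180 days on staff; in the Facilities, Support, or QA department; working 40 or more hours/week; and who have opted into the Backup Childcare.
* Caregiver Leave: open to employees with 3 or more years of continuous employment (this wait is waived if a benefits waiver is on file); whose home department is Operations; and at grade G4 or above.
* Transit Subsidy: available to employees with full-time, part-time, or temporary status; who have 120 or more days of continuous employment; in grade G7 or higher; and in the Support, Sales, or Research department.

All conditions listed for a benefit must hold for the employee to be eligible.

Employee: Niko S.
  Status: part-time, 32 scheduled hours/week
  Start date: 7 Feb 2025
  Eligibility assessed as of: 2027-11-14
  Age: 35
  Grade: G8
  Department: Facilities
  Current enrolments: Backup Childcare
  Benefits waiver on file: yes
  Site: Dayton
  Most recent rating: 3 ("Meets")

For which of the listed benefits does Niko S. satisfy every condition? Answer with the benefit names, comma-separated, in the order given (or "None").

Backup Childcare

Service from 7 Feb 2025 to 2027-11-14: 1010 days.
Volunteer Time Off — status part-time ✗ (requires temporary) → not eligible.
Backup Childcare — status part-time ✓; service 1010 days ≥ 90 days ✓; age 35 ≥ 25 ✓; grade G8 ≥ G5 ✓; 32 hrs/wk ≥ 24 ✓ → eligible.
Phone Allowance — status part-time ✓; benefits waiver on file ✓; grade G8 ≥ G2 ✓; age 35 ≥ 25 ✓; not eligible for Volunteer Time Off ✗ → not eligible.
Home Office Allowance — status part-time ✗ (requires full-time or seasonal) → not eligible.
Meal Allowance — status part-time ✓; service 1010 days ≥ 180 days ✓; dept Facilities ✓; 32 hrs/wk < 40 ✗ → not eligible.
Caregiver Leave — benefits waiver on file ✓; dept Facilities ✗ → not eligible.
Transit Subsidy — status part-time ✓; service 1010 days ≥ 120 days ✓; grade G8 ≥ G7 ✓; dept Facilities ✗ → not eligible.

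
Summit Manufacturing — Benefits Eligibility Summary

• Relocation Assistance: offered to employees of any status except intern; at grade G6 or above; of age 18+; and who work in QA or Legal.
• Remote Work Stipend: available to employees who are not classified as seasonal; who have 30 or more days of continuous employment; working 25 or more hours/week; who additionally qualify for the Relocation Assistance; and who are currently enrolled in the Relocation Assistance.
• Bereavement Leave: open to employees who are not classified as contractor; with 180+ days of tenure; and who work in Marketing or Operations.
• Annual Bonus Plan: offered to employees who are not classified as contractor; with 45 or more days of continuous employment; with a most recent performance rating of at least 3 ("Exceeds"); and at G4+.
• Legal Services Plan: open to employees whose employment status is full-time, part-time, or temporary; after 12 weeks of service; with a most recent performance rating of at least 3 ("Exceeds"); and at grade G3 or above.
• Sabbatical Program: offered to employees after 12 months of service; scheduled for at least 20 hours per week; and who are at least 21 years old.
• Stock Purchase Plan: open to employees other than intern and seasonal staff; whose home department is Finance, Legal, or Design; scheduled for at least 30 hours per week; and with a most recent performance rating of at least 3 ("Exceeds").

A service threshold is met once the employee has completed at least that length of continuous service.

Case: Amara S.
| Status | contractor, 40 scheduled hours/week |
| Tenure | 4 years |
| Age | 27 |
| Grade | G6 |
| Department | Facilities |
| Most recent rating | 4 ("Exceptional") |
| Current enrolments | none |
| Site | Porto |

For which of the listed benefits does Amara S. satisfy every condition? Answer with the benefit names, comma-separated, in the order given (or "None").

Relocation Assistance — status contractor ✓ (not excluded); grade G6 ≥ G6 ✓; age 27 ≥ 18 ✓; dept Facilities ✗ → not eligible.
Remote Work Stipend — status contractor ✓ (not excluded); service 4 years ≥ 30 days ✓; 40 hrs/wk ≥ 25 ✓; not eligible for Relocation Assistance ✗ → not eligible.
Bereavement Leave — status contractor ✗ (excluded) → not eligible.
Annual Bonus Plan — status contractor ✗ (excluded) → not eligible.
Legal Services Plan — status contractor ✗ (requires full-time, part-time, or temporary) → not eligible.
Sabbatical Program — service 4 years ≥ 12 months (≈360 days) ✓; 40 hrs/wk ≥ 20 ✓; age 27 ≥ 21 ✓ → eligible.
Stock Purchase Plan — status contractor ✓ (not excluded); dept Facilities ✗ → not eligible.

Sabbatical Program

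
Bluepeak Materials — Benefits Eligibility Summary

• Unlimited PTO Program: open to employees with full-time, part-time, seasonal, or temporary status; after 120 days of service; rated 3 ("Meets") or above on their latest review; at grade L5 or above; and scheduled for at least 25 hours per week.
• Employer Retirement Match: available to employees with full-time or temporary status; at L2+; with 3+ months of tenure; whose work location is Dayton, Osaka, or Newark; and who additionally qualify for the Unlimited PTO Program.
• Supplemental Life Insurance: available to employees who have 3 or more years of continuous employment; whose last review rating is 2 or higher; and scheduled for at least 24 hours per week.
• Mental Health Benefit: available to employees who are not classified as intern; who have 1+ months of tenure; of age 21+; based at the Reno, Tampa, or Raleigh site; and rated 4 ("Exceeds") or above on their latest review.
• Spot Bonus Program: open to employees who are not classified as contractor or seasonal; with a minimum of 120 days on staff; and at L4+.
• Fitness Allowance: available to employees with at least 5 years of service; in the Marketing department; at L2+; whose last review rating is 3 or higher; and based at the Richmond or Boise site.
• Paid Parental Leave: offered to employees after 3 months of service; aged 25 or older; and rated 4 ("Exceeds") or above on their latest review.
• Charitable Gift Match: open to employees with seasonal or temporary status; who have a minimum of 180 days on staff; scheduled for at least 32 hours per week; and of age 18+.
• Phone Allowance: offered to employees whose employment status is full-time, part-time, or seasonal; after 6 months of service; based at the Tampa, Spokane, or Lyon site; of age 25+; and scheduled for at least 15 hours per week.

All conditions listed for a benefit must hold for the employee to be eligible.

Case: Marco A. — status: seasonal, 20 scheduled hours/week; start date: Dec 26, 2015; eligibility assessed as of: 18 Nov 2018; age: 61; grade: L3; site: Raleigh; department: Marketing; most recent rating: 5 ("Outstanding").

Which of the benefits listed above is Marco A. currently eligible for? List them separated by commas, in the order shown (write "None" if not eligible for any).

Mental Health Benefit, Paid Parental Leave

Service from Dec 26, 2015 to 18 Nov 2018: 1058 days.
Unlimited PTO Program — status seasonal ✓; service 1058 days ≥ 120 days ✓; rating 5 ≥ 3 ✓; grade L3 < L5 ✗ → not eligible.
Employer Retirement Match — status seasonal ✗ (requires full-time or temporary) → not eligible.
Supplemental Life Insurance — service 1058 days < 3 years (≈1095 days) ✗ → not eligible.
Mental Health Benefit — status seasonal ✓ (not excluded); service 1058 days ≥ 1 month (≈30 days) ✓; age 61 ≥ 21 ✓; site Raleigh ✓; rating 5 ≥ 4 ✓ → eligible.
Spot Bonus Program — status seasonal ✗ (excluded) → not eligible.
Fitness Allowance — service 1058 days < 5 years (≈1825 days) ✗ → not eligible.
Paid Parental Leave — service 1058 days ≥ 3 months (≈90 days) ✓; age 61 ≥ 25 ✓; rating 5 ≥ 4 ✓ → eligible.
Charitable Gift Match — status seasonal ✓; service 1058 days ≥ 180 days ✓; 20 hrs/wk < 32 ✗ → not eligible.
Phone Allowance — status seasonal ✓; service 1058 days ≥ 6 months (≈180 days) ✓; site Raleigh ✗ (not Tampa, Spokane, or Lyon) → not eligible.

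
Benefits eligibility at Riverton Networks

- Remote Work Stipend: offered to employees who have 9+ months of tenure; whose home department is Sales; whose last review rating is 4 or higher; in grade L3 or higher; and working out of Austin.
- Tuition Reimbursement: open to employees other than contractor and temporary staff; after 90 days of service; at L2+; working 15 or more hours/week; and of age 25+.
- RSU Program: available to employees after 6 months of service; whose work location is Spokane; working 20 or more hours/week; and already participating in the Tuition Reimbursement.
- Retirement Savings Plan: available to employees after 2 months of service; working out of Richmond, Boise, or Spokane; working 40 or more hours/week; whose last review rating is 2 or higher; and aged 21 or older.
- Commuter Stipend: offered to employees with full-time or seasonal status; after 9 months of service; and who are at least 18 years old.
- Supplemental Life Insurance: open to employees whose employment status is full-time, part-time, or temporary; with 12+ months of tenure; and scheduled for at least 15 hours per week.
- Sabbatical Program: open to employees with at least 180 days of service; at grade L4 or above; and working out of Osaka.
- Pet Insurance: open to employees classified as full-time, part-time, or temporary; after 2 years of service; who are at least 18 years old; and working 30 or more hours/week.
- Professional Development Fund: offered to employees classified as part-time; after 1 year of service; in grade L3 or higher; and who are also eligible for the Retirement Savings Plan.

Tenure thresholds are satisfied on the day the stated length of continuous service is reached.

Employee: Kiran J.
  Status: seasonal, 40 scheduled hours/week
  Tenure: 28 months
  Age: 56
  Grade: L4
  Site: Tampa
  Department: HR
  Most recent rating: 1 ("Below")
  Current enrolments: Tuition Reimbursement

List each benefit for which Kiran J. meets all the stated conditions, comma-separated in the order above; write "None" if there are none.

Tuition Reimbursement, Commuter Stipend

Remote Work Stipend — service 28 months ≥ 9 months ✓; dept HR ✗ → not eligible.
Tuition Reimbursement — status seasonal ✓ (not excluded); service 28 months ≥ 90 days ✓; grade L4 ≥ L2 ✓; 40 hrs/wk ≥ 15 ✓; age 56 ≥ 25 ✓ → eligible.
RSU Program — service 28 months ≥ 6 months ✓; site Tampa ✗ (not Spokane) → not eligible.
Retirement Savings Plan — service 28 months ≥ 2 months ✓; site Tampa ✗ (not Richmond, Boise, or Spokane) → not eligible.
Commuter Stipend — status seasonal ✓; service 28 months ≥ 9 months ✓; age 56 ≥ 18 ✓ → eligible.
Supplemental Life Insurance — status seasonal ✗ (requires full-time, part-time, or temporary) → not eligible.
Sabbatical Program — service 28 months ≥ 180 days ✓; grade L4 ≥ L4 ✓; site Tampa ✗ (not Osaka) → not eligible.
Pet Insurance — status seasonal ✗ (requires full-time, part-time, or temporary) → not eligible.
Professional Development Fund — status seasonal ✗ (requires part-time) → not eligible.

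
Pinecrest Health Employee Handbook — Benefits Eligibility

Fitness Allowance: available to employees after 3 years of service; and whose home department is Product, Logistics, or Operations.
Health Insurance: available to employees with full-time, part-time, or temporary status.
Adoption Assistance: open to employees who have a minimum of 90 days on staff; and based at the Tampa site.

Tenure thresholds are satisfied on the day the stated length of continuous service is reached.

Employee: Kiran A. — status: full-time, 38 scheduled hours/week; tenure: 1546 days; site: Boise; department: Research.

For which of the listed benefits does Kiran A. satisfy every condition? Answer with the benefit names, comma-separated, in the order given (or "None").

Fitness Allowance — service 1546 days ≥ 3 years (≈1095 days) ✓; dept Research ✗ → not eligible.
Health Insurance — status full-time ✓ → eligible.
Adoption Assistance — service 1546 days ≥ 90 days ✓; site Boise ✗ (not Tampa) → not eligible.

Health Insurance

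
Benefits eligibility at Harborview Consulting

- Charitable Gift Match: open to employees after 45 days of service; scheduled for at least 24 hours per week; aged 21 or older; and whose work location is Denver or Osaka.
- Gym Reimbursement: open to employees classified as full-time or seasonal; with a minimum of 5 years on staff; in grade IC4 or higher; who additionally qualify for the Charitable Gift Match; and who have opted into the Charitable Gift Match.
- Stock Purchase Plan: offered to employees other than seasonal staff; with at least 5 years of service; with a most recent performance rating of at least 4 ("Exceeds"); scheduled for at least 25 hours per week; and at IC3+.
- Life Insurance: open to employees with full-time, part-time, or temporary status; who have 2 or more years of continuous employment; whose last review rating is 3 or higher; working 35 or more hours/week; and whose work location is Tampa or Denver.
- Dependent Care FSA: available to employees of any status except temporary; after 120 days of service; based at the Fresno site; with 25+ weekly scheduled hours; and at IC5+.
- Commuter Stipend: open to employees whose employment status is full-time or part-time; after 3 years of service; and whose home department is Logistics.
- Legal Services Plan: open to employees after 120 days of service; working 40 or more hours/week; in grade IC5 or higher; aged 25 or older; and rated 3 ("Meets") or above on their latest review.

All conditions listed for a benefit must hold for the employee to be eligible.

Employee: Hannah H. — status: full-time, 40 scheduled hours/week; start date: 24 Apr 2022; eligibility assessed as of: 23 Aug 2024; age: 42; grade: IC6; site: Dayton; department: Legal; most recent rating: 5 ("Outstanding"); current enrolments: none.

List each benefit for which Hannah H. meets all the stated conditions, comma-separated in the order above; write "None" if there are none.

Legal Services Plan

Service from 24 Apr 2022 to 23 Aug 2024: 852 days.
Charitable Gift Match — service 852 days ≥ 45 days ✓; 40 hrs/wk ≥ 24 ✓; age 42 ≥ 21 ✓; site Dayton ✗ (not Denver or Osaka) → not eligible.
Gym Reimbursement — status full-time ✓; service 852 days < 5 years (≈1825 days) ✗ → not eligible.
Stock Purchase Plan — status full-time ✓ (not excluded); service 852 days < 5 years (≈1825 days) ✗ → not eligible.
Life Insurance — status full-time ✓; service 852 days ≥ 2 years (≈730 days) ✓; rating 5 ≥ 3 ✓; 40 hrs/wk ≥ 35 ✓; site Dayton ✗ (not Tampa or Denver) → not eligible.
Dependent Care FSA — status full-time ✓ (not excluded); service 852 days ≥ 120 days ✓; site Dayton ✗ (not Fresno) → not eligible.
Commuter Stipend — status full-time ✓; service 852 days < 3 years (≈1095 days) ✗ → not eligible.
Legal Services Plan — service 852 days ≥ 120 days ✓; 40 hrs/wk ≥ 40 ✓; grade IC6 ≥ IC5 ✓; age 42 ≥ 25 ✓; rating 5 ≥ 3 ✓ → eligible.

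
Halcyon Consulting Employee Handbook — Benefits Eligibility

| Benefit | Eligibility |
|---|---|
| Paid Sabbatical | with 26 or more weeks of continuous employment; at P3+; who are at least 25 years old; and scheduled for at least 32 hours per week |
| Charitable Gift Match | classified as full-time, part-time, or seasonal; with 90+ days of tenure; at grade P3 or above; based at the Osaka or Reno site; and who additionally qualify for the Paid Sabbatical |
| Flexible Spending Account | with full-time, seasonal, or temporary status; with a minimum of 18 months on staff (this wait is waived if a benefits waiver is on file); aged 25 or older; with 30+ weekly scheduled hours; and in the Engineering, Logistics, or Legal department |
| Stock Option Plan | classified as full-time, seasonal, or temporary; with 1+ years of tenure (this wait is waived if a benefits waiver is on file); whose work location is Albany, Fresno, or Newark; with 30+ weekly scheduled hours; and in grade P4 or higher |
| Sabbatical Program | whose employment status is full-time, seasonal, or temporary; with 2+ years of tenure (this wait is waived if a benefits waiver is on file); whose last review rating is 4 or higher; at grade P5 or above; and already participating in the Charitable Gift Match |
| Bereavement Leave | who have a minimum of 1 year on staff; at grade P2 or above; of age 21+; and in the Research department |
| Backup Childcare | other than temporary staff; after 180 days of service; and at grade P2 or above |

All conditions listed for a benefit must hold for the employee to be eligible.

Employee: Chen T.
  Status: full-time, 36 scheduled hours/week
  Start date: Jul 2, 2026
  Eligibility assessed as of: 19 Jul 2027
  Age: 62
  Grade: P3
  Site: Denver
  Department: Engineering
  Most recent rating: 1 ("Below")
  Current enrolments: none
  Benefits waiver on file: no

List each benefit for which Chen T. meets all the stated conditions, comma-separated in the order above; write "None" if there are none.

Service from Jul 2, 2026 to 19 Jul 2027: 382 days.
Paid Sabbatical — service 382 days ≥ 26 weeks (≈182 days) ✓; grade P3 ≥ P3 ✓; age 62 ≥ 25 ✓; 36 hrs/wk ≥ 32 ✓ → eligible.
Charitable Gift Match — status full-time ✓; service 382 days ≥ 90 days ✓; grade P3 ≥ P3 ✓; site Denver ✗ (not Osaka or Reno) → not eligible.
Flexible Spending Account — status full-time ✓; no waiver, service 382 days < 18 months (≈540 days) ✗ → not eligible.
Stock Option Plan — status full-time ✓; no waiver, service 382 days ≥ 1 year (≈365 days) ✓; site Denver ✗ (not Albany, Fresno, or Newark) → not eligible.
Sabbatical Program — status full-time ✓; no waiver, service 382 days < 2 years (≈730 days) ✗ → not eligible.
Bereavement Leave — service 382 days ≥ 1 year (≈365 days) ✓; grade P3 ≥ P2 ✓; age 62 ≥ 21 ✓; dept Engineering ✗ → not eligible.
Backup Childcare — status full-time ✓ (not excluded); service 382 days ≥ 180 days ✓; grade P3 ≥ P2 ✓ → eligible.

Paid Sabbatical, Backup Childcare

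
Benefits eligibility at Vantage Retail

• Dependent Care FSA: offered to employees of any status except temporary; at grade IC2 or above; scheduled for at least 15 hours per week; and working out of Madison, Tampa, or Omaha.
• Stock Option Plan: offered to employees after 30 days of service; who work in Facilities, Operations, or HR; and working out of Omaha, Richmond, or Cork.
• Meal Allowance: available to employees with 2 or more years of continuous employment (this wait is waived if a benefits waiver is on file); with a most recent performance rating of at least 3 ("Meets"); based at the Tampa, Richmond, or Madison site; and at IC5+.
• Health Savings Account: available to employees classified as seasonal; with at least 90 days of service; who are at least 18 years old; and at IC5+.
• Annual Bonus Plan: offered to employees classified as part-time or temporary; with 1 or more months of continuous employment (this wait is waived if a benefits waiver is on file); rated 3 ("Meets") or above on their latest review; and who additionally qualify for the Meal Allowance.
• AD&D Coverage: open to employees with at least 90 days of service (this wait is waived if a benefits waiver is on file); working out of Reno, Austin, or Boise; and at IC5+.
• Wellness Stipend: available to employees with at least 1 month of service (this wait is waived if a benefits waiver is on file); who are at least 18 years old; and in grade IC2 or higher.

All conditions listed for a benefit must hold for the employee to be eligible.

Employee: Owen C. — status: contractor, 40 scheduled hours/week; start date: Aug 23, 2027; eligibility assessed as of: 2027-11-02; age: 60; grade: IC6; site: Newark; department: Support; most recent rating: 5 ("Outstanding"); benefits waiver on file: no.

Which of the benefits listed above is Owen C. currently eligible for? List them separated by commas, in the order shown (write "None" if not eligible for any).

Wellness Stipend

Service from Aug 23, 2027 to 2027-11-02: 71 days.
Dependent Care FSA — status contractor ✓ (not excluded); grade IC6 ≥ IC2 ✓; 40 hrs/wk ≥ 15 ✓; site Newark ✗ (not Madison, Tampa, or Omaha) → not eligible.
Stock Option Plan — service 71 days ≥ 30 days ✓; dept Support ✗ → not eligible.
Meal Allowance — no waiver, service 71 days < 2 years (≈730 days) ✗ → not eligible.
Health Savings Account — status contractor ✗ (requires seasonal) → not eligible.
Annual Bonus Plan — status contractor ✗ (requires part-time or temporary) → not eligible.
AD&D Coverage — no waiver, service 71 days < 90 days ✗ → not eligible.
Wellness Stipend — no waiver, service 71 days ≥ 1 month (≈30 days) ✓; age 60 ≥ 18 ✓; grade IC6 ≥ IC2 ✓ → eligible.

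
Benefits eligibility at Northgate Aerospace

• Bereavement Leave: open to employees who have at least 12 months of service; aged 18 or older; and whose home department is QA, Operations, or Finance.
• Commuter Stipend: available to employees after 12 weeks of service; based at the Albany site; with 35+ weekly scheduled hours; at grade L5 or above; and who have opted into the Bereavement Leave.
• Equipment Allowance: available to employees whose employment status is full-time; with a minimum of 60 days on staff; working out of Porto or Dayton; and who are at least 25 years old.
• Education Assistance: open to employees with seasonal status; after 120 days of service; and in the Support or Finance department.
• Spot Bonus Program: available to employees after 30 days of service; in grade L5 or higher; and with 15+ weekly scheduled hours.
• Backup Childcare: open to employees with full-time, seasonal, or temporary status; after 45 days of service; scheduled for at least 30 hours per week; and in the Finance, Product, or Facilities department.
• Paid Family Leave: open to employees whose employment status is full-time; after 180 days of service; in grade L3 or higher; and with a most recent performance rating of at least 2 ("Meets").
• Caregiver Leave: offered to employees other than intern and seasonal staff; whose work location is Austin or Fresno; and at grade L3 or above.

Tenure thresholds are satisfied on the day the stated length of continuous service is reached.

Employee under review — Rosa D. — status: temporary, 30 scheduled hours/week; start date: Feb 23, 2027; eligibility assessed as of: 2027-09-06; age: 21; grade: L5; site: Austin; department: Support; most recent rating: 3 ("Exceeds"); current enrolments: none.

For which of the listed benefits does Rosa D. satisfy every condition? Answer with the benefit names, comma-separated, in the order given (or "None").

Service from Feb 23, 2027 to 2027-09-06: 195 days.
Bereavement Leave — service 195 days < 12 months (≈360 days) ✗ → not eligible.
Commuter Stipend — service 195 days ≥ 12 weeks (≈84 days) ✓; site Austin ✗ (not Albany) → not eligible.
Equipment Allowance — status temporary ✗ (requires full-time) → not eligible.
Education Assistance — status temporary ✗ (requires seasonal) → not eligible.
Spot Bonus Program — service 195 days ≥ 30 days ✓; grade L5 ≥ L5 ✓; 30 hrs/wk ≥ 15 ✓ → eligible.
Backup Childcare — status temporary ✓; service 195 days ≥ 45 days ✓; 30 hrs/wk ≥ 30 ✓; dept Support ✗ → not eligible.
Paid Family Leave — status temporary ✗ (requires full-time) → not eligible.
Caregiver Leave — status temporary ✓ (not excluded); site Austin ✓; grade L5 ≥ L3 ✓ → eligible.

Spot Bonus Program, Caregiver Leave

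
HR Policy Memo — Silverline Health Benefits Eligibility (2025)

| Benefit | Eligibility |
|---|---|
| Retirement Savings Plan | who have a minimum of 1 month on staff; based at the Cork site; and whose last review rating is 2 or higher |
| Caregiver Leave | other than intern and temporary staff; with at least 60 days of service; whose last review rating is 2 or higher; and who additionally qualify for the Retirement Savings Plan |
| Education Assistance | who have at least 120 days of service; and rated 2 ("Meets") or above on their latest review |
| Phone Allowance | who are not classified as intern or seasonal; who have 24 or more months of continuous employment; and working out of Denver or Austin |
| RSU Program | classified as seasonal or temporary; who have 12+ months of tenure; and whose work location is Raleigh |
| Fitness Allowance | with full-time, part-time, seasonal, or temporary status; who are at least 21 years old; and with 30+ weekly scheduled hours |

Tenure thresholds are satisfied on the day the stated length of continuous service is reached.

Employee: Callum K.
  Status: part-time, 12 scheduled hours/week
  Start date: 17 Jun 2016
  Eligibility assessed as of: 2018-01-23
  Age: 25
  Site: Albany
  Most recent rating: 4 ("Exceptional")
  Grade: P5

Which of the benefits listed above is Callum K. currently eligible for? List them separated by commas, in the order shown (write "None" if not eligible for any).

Education Assistance

Service from 17 Jun 2016 to 2018-01-23: 585 days.
Retirement Savings Plan — service 585 days ≥ 1 month (≈30 days) ✓; site Albany ✗ (not Cork) → not eligible.
Caregiver Leave — status part-time ✓ (not excluded); service 585 days ≥ 60 days ✓; rating 4 ≥ 2 ✓; not eligible for Retirement Savings Plan ✗ → not eligible.
Education Assistance — service 585 days ≥ 120 days ✓; rating 4 ≥ 2 ✓ → eligible.
Phone Allowance — status part-time ✓ (not excluded); service 585 days < 24 months (≈720 days) ✗ → not eligible.
RSU Program — status part-time ✗ (requires seasonal or temporary) → not eligible.
Fitness Allowance — status part-time ✓; age 25 ≥ 21 ✓; 12 hrs/wk < 30 ✗ → not eligible.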